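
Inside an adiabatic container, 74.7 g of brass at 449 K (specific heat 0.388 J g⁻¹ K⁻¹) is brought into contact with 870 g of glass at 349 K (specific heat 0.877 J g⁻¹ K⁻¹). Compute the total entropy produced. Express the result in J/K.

Energy balance: T_f = (m₁c₁T₁ + m₂c₂T₂)/(m₁c₁ + m₂c₂) = 352.66 K.
ΔS₁ = m₁c₁ ln(T_f/T₁) = 28.9836 × ln(352.66/449) = -7 J/K.
ΔS₂ = m₂c₂ ln(T_f/T₂) = 762.99 × ln(352.66/349) = 7.959 J/K.
ΔS_total = -7 + 7.959 = 0.959 J/K.

ΔS_total = 0.959 J/K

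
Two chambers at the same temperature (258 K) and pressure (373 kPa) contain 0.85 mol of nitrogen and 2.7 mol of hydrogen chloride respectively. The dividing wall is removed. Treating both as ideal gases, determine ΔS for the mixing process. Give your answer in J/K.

Mole fractions: x_A = 0.85/3.55 = 0.239, x_B = 0.761.
ΔS_mix = −R(n_A ln x_A + n_B ln x_B) = −8.314 × (0.85 ln 0.239 + 2.7 ln 0.761) = 16.2 J/K.

ΔS_mix = 16.2 J/K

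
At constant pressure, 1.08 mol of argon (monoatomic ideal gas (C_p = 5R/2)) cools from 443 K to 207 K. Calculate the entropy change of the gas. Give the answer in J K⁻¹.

ΔS = -17.1 J/K

At constant pressure, ΔS = nC_p ln(T₂/T₁) with C_p = 5R/2 = 20.79 J mol⁻¹ K⁻¹.
ΔS = 1.08 × 20.79 × ln(207/443) = -17.1 J/K.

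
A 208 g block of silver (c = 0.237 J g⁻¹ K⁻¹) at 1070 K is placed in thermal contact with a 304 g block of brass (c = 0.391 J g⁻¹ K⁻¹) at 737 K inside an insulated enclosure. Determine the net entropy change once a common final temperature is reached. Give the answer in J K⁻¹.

ΔS_total = 2.54 J/K

Energy balance: T_f = (m₁c₁T₁ + m₂c₂T₂)/(m₁c₁ + m₂c₂) = 834.62 K.
ΔS₁ = m₁c₁ ln(T_f/T₁) = 49.296 × ln(834.62/1070) = -12.25 J/K.
ΔS₂ = m₂c₂ ln(T_f/T₂) = 118.864 × ln(834.62/737) = 14.79 J/K.
ΔS_total = -12.25 + 14.79 = 2.54 J/K.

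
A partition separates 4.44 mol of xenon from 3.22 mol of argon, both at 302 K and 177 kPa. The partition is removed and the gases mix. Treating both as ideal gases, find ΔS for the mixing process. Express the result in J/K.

Mole fractions: x_A = 4.44/7.66 = 0.58, x_B = 0.42.
ΔS_mix = −R(n_A ln x_A + n_B ln x_B) = −8.314 × (4.44 ln 0.58 + 3.22 ln 0.42) = 43.3 J/K.

ΔS_mix = 43.3 J/K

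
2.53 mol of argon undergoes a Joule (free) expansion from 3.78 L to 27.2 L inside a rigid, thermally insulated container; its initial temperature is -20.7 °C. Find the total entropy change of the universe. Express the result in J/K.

For an ideal gas in free expansion Q = 0 and W = 0, so T is unchanged.
Entropy is a state function; using a reversible isothermal path, ΔS_gas = nR ln(V₂/V₁) = 2.53 × 8.314 × ln(27.2/3.78) = 41.5 J/K.
The insulated surroundings exchange no heat, so ΔS_surr = 0 and ΔS_universe = ΔS_gas.

ΔS_universe = 41.5 J/K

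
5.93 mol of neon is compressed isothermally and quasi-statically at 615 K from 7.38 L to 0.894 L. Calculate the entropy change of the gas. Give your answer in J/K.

For an isothermal ideal gas ΔS_gas = nR ln(V₂/V₁) = 5.93 × 8.314 × ln(0.894/7.38) = -104 J/K.

ΔS_gas = -104 J/K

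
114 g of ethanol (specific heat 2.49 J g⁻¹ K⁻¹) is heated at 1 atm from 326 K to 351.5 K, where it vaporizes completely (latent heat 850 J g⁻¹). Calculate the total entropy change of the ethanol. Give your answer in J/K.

ΔS = 297 J/K

Warming step: ΔS₁ = m c ln(T_tr/T_i) = 114 × 2.49 × ln(351.5/326) = 21.38 J/K.
Phase change: ΔS₂ = +mL/T_tr = 114 × 850 / 351.5 = 275.7 J/K.
ΔS_total = (21.38) + (275.7) = 297 J/K.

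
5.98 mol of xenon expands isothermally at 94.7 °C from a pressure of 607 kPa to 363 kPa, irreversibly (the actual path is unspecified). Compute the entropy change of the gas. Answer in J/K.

Entropy is a state function, so ΔS_gas depends only on the end states.
For an isothermal ideal gas ΔS_gas = nR ln(P₁/P₂) = 5.98 × 8.314 × ln(607/363) = 25.6 J/K.

ΔS_gas = 25.6 J/K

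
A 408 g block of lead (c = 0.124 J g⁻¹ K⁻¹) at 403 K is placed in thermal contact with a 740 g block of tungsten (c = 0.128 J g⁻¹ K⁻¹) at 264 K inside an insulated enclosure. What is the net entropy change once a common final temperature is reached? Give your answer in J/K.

Energy balance: T_f = (m₁c₁T₁ + m₂c₂T₂)/(m₁c₁ + m₂c₂) = 312.39 K.
ΔS₁ = m₁c₁ ln(T_f/T₁) = 50.592 × ln(312.39/403) = -12.88 J/K.
ΔS₂ = m₂c₂ ln(T_f/T₂) = 94.72 × ln(312.39/264) = 15.94 J/K.
ΔS_total = -12.88 + 15.94 = 3.06 J/K.

ΔS_total = 3.06 J/K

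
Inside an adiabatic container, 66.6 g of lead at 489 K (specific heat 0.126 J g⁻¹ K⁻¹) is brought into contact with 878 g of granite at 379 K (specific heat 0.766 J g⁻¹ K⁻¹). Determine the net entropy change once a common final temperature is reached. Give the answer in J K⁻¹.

Energy balance: T_f = (m₁c₁T₁ + m₂c₂T₂)/(m₁c₁ + m₂c₂) = 380.36 K.
ΔS₁ = m₁c₁ ln(T_f/T₁) = 8.3916 × ln(380.36/489) = -2.108 J/K.
ΔS₂ = m₂c₂ ln(T_f/T₂) = 672.548 × ln(380.36/379) = 2.401 J/K.
ΔS_total = -2.108 + 2.401 = 0.293 J/K.

ΔS_total = 0.293 J/K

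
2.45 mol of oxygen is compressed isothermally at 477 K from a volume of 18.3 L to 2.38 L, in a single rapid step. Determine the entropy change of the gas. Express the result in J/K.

Entropy is a state function, so ΔS_gas depends only on the end states.
For an isothermal ideal gas ΔS_gas = nR ln(V₂/V₁) = 2.45 × 8.314 × ln(2.38/18.3) = -41.5 J/K.

ΔS_gas = -41.5 J/K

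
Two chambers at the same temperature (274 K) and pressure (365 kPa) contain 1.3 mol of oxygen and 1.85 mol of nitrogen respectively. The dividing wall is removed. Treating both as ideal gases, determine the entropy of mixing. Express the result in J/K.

ΔS_mix = 17.8 J/K

Mole fractions: x_A = 1.3/3.15 = 0.413, x_B = 0.587.
ΔS_mix = −R(n_A ln x_A + n_B ln x_B) = −8.314 × (1.3 ln 0.413 + 1.85 ln 0.587) = 17.8 J/K.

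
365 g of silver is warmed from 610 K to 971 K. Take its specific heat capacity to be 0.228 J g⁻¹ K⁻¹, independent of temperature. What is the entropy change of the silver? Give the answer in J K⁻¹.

ΔS = ∫dQ_rev/T = m c ln(T₂/T₁) = 365 × 0.228 × ln(971/610) = 38.7 J/K.

ΔS = 38.7 J/K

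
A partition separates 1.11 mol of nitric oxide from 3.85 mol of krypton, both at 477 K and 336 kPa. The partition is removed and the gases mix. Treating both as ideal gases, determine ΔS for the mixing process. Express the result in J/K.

Mole fractions: x_A = 1.11/4.96 = 0.224, x_B = 0.776.
ΔS_mix = −R(n_A ln x_A + n_B ln x_B) = −8.314 × (1.11 ln 0.224 + 3.85 ln 0.776) = 21.9 J/K.

ΔS_mix = 21.9 J/K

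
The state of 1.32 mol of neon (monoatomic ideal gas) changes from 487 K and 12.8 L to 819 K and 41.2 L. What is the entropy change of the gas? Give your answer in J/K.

ΔS = 21.4 J/K

Entropy is a state function: ΔS = nC_V ln(T₂/T₁) + nR ln(V₂/V₁), with C_V = 3R/2 = 12.47 J mol⁻¹ K⁻¹ for a monoatomic ideal gas.
ΔS = 1.32 × [12.47 × ln(819/487) + 8.314 × ln(41.2/12.8)] = 21.4 J/K.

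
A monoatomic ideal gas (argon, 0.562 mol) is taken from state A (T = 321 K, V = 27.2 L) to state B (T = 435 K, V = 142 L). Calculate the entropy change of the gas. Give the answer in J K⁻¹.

Entropy is a state function: ΔS = nC_V ln(T₂/T₁) + nR ln(V₂/V₁), with C_V = 3R/2 = 12.47 J mol⁻¹ K⁻¹ for a monoatomic ideal gas.
ΔS = 0.562 × [12.47 × ln(435/321) + 8.314 × ln(142/27.2)] = 9.85 J/K.

ΔS = 9.85 J/K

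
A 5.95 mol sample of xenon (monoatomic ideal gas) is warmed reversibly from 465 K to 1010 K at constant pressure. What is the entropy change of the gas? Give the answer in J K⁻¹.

ΔS = 95.9 J/K

At constant pressure, ΔS = nC_p ln(T₂/T₁) with C_p = 5R/2 = 20.79 J mol⁻¹ K⁻¹.
ΔS = 5.95 × 20.79 × ln(1010/465) = 95.9 J/K.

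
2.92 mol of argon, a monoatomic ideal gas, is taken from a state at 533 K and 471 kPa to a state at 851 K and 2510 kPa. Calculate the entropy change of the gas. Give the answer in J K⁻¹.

ΔS = nC_p ln(T₂/T₁) − nR ln(P₂/P₁), with C_p = 5R/2 = 20.79 J mol⁻¹ K⁻¹ for a monoatomic ideal gas.
ΔS = 2.92 × [20.79 × ln(851/533) − 8.314 × ln(2510/471)] = -12.2 J/K.

ΔS = -12.2 J/K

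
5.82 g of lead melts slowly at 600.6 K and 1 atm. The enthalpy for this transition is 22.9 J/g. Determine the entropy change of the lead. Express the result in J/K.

ΔS = 0.222 J/K

Heat absorbed by the substance: Q = mL = 5.82 × 22.9 = 133.278 J.
At constant T, ΔS = Q_rev/T = 133.278 / 600.6 = 0.222 J/K.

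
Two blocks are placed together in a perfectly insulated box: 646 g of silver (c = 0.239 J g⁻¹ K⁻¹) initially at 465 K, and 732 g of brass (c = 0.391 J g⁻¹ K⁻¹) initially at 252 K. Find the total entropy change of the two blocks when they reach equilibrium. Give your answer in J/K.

ΔS_total = 19.7 J/K

Energy balance: T_f = (m₁c₁T₁ + m₂c₂T₂)/(m₁c₁ + m₂c₂) = 326.64 K.
ΔS₁ = m₁c₁ ln(T_f/T₁) = 154.394 × ln(326.64/465) = -54.53 J/K.
ΔS₂ = m₂c₂ ln(T_f/T₂) = 286.212 × ln(326.64/252) = 74.25 J/K.
ΔS_total = -54.53 + 74.25 = 19.7 J/K.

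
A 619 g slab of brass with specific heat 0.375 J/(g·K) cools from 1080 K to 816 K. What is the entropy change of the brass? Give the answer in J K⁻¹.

ΔS = -65.1 J/K

ΔS = ∫dQ_rev/T = m c ln(T₂/T₁) = 619 × 0.375 × ln(816/1080) = -65.1 J/K.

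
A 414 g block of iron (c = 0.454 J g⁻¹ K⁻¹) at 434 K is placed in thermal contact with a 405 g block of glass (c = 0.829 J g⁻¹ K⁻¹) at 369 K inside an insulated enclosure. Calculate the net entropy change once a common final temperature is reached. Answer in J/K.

ΔS_total = 1.61 J/K

Energy balance: T_f = (m₁c₁T₁ + m₂c₂T₂)/(m₁c₁ + m₂c₂) = 392.33 K.
ΔS₁ = m₁c₁ ln(T_f/T₁) = 187.956 × ln(392.33/434) = -18.97 J/K.
ΔS₂ = m₂c₂ ln(T_f/T₂) = 335.745 × ln(392.33/369) = 20.58 J/K.
ΔS_total = -18.97 + 20.58 = 1.61 J/K.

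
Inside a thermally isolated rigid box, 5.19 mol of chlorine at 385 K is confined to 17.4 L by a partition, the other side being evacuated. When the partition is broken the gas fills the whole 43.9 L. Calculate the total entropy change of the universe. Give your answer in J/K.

For an ideal gas in free expansion Q = 0 and W = 0, so T is unchanged.
Entropy is a state function; using a reversible isothermal path, ΔS_gas = nR ln(V₂/V₁) = 5.19 × 8.314 × ln(43.9/17.4) = 39.9 J/K.
The insulated surroundings exchange no heat, so ΔS_surr = 0 and ΔS_universe = ΔS_gas.

ΔS_universe = 39.9 J/K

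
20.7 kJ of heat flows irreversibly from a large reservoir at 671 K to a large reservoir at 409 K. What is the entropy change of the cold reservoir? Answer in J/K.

ΔS_cold = 50.6 J/K

The cold reservoir gains heat Q, so ΔS_cold = +Q/T_C = 20700/409 = 50.6 J/K.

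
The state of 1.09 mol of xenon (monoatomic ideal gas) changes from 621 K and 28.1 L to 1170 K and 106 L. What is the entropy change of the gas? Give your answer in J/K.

Entropy is a state function: ΔS = nC_V ln(T₂/T₁) + nR ln(V₂/V₁), with C_V = 3R/2 = 12.47 J mol⁻¹ K⁻¹ for a monoatomic ideal gas.
ΔS = 1.09 × [12.47 × ln(1170/621) + 8.314 × ln(106/28.1)] = 20.6 J/K.

ΔS = 20.6 J/K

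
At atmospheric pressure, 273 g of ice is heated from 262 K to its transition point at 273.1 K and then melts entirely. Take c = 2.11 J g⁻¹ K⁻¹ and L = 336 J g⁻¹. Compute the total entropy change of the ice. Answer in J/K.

ΔS = 360 J/K

Warming step: ΔS₁ = m c ln(T_tr/T_i) = 273 × 2.11 × ln(273.1/262) = 23.9 J/K.
Phase change: ΔS₂ = +mL/T_tr = 273 × 336 / 273.1 = 335.9 J/K.
ΔS_total = (23.9) + (335.9) = 360 J/K.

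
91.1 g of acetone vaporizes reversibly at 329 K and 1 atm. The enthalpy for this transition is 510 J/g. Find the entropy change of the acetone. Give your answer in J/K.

Heat absorbed by the substance: Q = mL = 91.1 × 510 = 46461 J.
At constant T, ΔS = Q_rev/T = 46461 / 329 = 141 J/K.

ΔS = 141 J/K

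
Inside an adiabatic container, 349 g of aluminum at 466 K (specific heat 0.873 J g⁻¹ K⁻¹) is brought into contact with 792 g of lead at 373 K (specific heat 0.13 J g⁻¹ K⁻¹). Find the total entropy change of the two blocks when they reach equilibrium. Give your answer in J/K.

Energy balance: T_f = (m₁c₁T₁ + m₂c₂T₂)/(m₁c₁ + m₂c₂) = 442.51 K.
ΔS₁ = m₁c₁ ln(T_f/T₁) = 304.677 × ln(442.51/466) = -15.758 J/K.
ΔS₂ = m₂c₂ ln(T_f/T₂) = 102.96 × ln(442.51/373) = 17.594 J/K.
ΔS_total = -15.758 + 17.594 = 1.84 J/K.

ΔS_total = 1.84 J/K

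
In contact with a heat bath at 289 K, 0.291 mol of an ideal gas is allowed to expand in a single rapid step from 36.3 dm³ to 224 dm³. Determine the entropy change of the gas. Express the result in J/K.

Entropy is a state function, so ΔS_gas depends only on the end states.
For an isothermal ideal gas ΔS_gas = nR ln(V₂/V₁) = 0.291 × 8.314 × ln(224/36.3) = 4.4 J/K.

ΔS_gas = 4.4 J/K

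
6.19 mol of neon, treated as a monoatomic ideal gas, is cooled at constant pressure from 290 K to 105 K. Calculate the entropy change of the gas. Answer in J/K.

ΔS = -131 J/K

At constant pressure, ΔS = nC_p ln(T₂/T₁) with C_p = 5R/2 = 20.79 J mol⁻¹ K⁻¹.
ΔS = 6.19 × 20.79 × ln(105/290) = -131 J/K.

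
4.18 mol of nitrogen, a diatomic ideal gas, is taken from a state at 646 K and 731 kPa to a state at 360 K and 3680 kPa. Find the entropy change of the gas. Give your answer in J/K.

ΔS = -127 J/K

ΔS = nC_p ln(T₂/T₁) − nR ln(P₂/P₁), with C_p = 7R/2 = 29.1 J mol⁻¹ K⁻¹ for a diatomic ideal gas.
ΔS = 4.18 × [29.1 × ln(360/646) − 8.314 × ln(3680/731)] = -127 J/K.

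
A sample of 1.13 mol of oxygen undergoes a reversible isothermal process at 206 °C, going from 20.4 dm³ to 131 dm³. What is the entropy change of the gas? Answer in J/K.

For an isothermal ideal gas ΔS_gas = nR ln(V₂/V₁) = 1.13 × 8.314 × ln(131/20.4) = 17.5 J/K.

ΔS_gas = 17.5 J/K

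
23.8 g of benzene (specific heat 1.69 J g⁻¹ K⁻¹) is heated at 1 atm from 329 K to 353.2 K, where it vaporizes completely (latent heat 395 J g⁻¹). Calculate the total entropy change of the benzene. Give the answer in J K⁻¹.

Warming step: ΔS₁ = m c ln(T_tr/T_i) = 23.8 × 1.69 × ln(353.2/329) = 2.855 J/K.
Phase change: ΔS₂ = +mL/T_tr = 23.8 × 395 / 353.2 = 26.62 J/K.
ΔS_total = (2.855) + (26.62) = 29.5 J/K.

ΔS = 29.5 J/K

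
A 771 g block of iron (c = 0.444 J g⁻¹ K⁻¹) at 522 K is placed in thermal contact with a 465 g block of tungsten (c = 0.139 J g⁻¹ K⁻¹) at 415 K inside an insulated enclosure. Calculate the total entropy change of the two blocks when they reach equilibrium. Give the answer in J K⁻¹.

ΔS_total = 1.36 J/K

Energy balance: T_f = (m₁c₁T₁ + m₂c₂T₂)/(m₁c₁ + m₂c₂) = 505.01 K.
ΔS₁ = m₁c₁ ln(T_f/T₁) = 342.324 × ln(505.01/522) = -11.33 J/K.
ΔS₂ = m₂c₂ ln(T_f/T₂) = 64.635 × ln(505.01/415) = 12.69 J/K.
ΔS_total = -11.33 + 12.69 = 1.36 J/K.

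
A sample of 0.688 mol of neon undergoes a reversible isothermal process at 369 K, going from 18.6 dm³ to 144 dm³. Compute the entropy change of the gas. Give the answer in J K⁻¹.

ΔS_gas = 11.7 J/K

For an isothermal ideal gas ΔS_gas = nR ln(V₂/V₁) = 0.688 × 8.314 × ln(144/18.6) = 11.7 J/K.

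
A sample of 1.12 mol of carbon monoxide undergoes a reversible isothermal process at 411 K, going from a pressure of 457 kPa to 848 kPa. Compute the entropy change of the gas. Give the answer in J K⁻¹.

For an isothermal ideal gas ΔS_gas = nR ln(P₁/P₂) = 1.12 × 8.314 × ln(457/848) = -5.76 J/K.

ΔS_gas = -5.76 J/K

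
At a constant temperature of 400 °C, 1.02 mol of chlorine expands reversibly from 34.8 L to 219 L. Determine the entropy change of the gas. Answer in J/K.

ΔS_gas = 15.6 J/K

For an isothermal ideal gas ΔS_gas = nR ln(V₂/V₁) = 1.02 × 8.314 × ln(219/34.8) = 15.6 J/K.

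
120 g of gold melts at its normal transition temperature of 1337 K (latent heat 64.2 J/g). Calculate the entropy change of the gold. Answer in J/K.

ΔS = 5.76 J/K

Heat absorbed by the substance: Q = mL = 120 × 64.2 = 7704 J.
At constant T, ΔS = Q_rev/T = 7704 / 1337 = 5.76 J/K.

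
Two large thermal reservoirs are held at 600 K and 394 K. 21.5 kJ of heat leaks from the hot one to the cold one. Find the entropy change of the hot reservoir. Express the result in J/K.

ΔS_hot = -35.8 J/K

The hot reservoir loses heat Q, so ΔS_hot = −Q/T_H = −21500/600 = -35.8 J/K.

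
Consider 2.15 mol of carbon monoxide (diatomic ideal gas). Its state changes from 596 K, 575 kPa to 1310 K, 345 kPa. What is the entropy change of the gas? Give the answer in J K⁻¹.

ΔS = 58.4 J/K

ΔS = nC_p ln(T₂/T₁) − nR ln(P₂/P₁), with C_p = 7R/2 = 29.1 J mol⁻¹ K⁻¹ for a diatomic ideal gas.
ΔS = 2.15 × [29.1 × ln(1310/596) − 8.314 × ln(345/575)] = 58.4 J/K.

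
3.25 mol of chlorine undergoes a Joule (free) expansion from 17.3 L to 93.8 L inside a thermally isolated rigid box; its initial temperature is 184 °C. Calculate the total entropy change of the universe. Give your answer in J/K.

No heat is exchanged and no work is done, so the ideal-gas temperature stays constant.
Entropy is a state function; using a reversible isothermal path, ΔS_gas = nR ln(V₂/V₁) = 3.25 × 8.314 × ln(93.8/17.3) = 45.7 J/K.
The insulated surroundings exchange no heat, so ΔS_surr = 0 and ΔS_universe = ΔS_gas.

ΔS_universe = 45.7 J/K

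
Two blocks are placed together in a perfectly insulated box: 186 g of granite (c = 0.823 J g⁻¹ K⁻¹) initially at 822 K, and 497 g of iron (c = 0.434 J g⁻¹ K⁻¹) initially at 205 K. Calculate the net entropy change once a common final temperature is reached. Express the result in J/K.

Energy balance: T_f = (m₁c₁T₁ + m₂c₂T₂)/(m₁c₁ + m₂c₂) = 461.12 K.
ΔS₁ = m₁c₁ ln(T_f/T₁) = 153.078 × ln(461.12/822) = -88.49 J/K.
ΔS₂ = m₂c₂ ln(T_f/T₂) = 215.698 × ln(461.12/205) = 174.9 J/K.
ΔS_total = -88.49 + 174.9 = 86.4 J/K.

ΔS_total = 86.4 J/K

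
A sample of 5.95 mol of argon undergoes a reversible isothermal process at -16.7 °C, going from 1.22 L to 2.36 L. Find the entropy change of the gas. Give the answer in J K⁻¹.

For an isothermal ideal gas ΔS_gas = nR ln(V₂/V₁) = 5.95 × 8.314 × ln(2.36/1.22) = 32.6 J/K.

ΔS_gas = 32.6 J/K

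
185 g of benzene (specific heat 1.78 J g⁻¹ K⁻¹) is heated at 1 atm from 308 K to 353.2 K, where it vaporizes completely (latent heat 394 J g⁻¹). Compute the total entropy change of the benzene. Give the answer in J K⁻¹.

ΔS = 251 J/K

Warming step: ΔS₁ = m c ln(T_tr/T_i) = 185 × 1.78 × ln(353.2/308) = 45.09 J/K.
Phase change: ΔS₂ = +mL/T_tr = 185 × 394 / 353.2 = 206.4 J/K.
ΔS_total = (45.09) + (206.4) = 251 J/K.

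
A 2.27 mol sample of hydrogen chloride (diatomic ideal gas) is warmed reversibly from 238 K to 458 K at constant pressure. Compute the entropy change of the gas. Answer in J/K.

At constant pressure, ΔS = nC_p ln(T₂/T₁) with C_p = 7R/2 = 29.1 J mol⁻¹ K⁻¹.
ΔS = 2.27 × 29.1 × ln(458/238) = 43.2 J/K.

ΔS = 43.2 J/K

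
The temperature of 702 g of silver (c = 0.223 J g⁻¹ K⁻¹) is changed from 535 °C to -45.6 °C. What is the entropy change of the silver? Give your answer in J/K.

In kelvin: T₁ = 808.15 K, T₂ = 227.55 K. ΔS = ∫dQ_rev/T = m c ln(T₂/T₁) = 702 × 0.223 × ln(227.55/808.15) = -198 J/K.

ΔS = -198 J/K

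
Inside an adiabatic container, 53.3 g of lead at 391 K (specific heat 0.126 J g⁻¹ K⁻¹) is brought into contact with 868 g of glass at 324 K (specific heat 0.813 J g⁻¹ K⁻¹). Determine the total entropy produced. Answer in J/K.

Energy balance: T_f = (m₁c₁T₁ + m₂c₂T₂)/(m₁c₁ + m₂c₂) = 324.63 K.
ΔS₁ = m₁c₁ ln(T_f/T₁) = 6.7158 × ln(324.63/391) = -1.249 J/K.
ΔS₂ = m₂c₂ ln(T_f/T₂) = 705.684 × ln(324.63/324) = 1.374 J/K.
ΔS_total = -1.249 + 1.374 = 0.125 J/K.

ΔS_total = 0.125 J/K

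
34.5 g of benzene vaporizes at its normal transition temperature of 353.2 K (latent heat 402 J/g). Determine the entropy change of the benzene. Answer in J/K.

ΔS = 39.3 J/K

Heat absorbed by the substance: Q = mL = 34.5 × 402 = 13869 J.
At constant T, ΔS = Q_rev/T = 13869 / 353.2 = 39.3 J/K.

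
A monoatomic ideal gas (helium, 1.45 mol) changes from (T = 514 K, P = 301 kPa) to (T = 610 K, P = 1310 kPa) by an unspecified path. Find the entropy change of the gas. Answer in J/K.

ΔS = nC_p ln(T₂/T₁) − nR ln(P₂/P₁), with C_p = 5R/2 = 20.79 J mol⁻¹ K⁻¹ for a monoatomic ideal gas.
ΔS = 1.45 × [20.79 × ln(610/514) − 8.314 × ln(1310/301)] = -12.6 J/K.

ΔS = -12.6 J/K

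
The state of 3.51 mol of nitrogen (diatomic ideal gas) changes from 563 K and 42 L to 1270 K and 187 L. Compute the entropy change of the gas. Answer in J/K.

Entropy is a state function: ΔS = nC_V ln(T₂/T₁) + nR ln(V₂/V₁), with C_V = 5R/2 = 20.79 J mol⁻¹ K⁻¹ for a diatomic ideal gas.
ΔS = 3.51 × [20.79 × ln(1270/563) + 8.314 × ln(187/42)] = 103 J/K.

ΔS = 103 J/K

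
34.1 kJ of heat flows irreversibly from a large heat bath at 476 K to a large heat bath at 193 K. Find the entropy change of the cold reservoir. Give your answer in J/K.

ΔS_cold = 177 J/K

The cold reservoir gains heat Q, so ΔS_cold = +Q/T_C = 34100/193 = 177 J/K.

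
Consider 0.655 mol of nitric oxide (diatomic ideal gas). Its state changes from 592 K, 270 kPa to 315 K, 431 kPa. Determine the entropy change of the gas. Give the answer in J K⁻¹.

ΔS = -14.6 J/K

ΔS = nC_p ln(T₂/T₁) − nR ln(P₂/P₁), with C_p = 7R/2 = 29.1 J mol⁻¹ K⁻¹ for a diatomic ideal gas.
ΔS = 0.655 × [29.1 × ln(315/592) − 8.314 × ln(431/270)] = -14.6 J/K.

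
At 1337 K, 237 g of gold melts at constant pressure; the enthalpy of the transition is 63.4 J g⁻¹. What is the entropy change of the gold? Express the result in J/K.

ΔS = 11.2 J/K

Heat absorbed by the substance: Q = mL = 237 × 63.4 = 15025.8 J.
At constant T, ΔS = Q_rev/T = 15025.8 / 1337 = 11.2 J/K.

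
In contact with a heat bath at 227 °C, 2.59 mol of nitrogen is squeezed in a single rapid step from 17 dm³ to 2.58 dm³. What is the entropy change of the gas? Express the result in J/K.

ΔS_gas = -40.6 J/K

Entropy is a state function, so ΔS_gas depends only on the end states.
For an isothermal ideal gas ΔS_gas = nR ln(V₂/V₁) = 2.59 × 8.314 × ln(2.58/17) = -40.6 J/K.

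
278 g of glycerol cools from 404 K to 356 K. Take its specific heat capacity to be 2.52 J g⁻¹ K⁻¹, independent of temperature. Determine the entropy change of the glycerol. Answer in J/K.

ΔS = ∫dQ_rev/T = m c ln(T₂/T₁) = 278 × 2.52 × ln(356/404) = -88.6 J/K.

ΔS = -88.6 J/K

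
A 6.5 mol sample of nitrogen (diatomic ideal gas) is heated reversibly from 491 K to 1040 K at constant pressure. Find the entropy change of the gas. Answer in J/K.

At constant pressure, ΔS = nC_p ln(T₂/T₁) with C_p = 7R/2 = 29.1 J mol⁻¹ K⁻¹.
ΔS = 6.5 × 29.1 × ln(1040/491) = 142 J/K.

ΔS = 142 J/K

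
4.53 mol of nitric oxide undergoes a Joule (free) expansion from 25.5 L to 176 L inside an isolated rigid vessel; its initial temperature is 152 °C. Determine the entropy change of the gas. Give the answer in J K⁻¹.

ΔS_gas = 72.8 J/K

No heat is exchanged and no work is done, so the ideal-gas temperature stays constant.
Entropy is a state function; using a reversible isothermal path, ΔS_gas = nR ln(V₂/V₁) = 4.53 × 8.314 × ln(176/25.5) = 72.8 J/K.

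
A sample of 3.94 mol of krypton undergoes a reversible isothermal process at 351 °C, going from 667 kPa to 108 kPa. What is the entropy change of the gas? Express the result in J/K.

ΔS_gas = 59.6 J/K

For an isothermal ideal gas ΔS_gas = nR ln(P₁/P₂) = 3.94 × 8.314 × ln(667/108) = 59.6 J/K.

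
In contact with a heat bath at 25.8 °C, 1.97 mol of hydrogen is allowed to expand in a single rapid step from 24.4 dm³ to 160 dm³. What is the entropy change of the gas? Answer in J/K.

ΔS_gas = 30.8 J/K

Entropy is a state function, so ΔS_gas depends only on the end states.
For an isothermal ideal gas ΔS_gas = nR ln(V₂/V₁) = 1.97 × 8.314 × ln(160/24.4) = 30.8 J/K.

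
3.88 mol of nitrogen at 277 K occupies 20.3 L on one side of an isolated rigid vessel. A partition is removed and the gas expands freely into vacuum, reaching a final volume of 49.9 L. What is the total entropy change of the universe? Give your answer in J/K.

ΔS_universe = 29 J/K

For an ideal gas in free expansion Q = 0 and W = 0, so T is unchanged.
Entropy is a state function; using a reversible isothermal path, ΔS_gas = nR ln(V₂/V₁) = 3.88 × 8.314 × ln(49.9/20.3) = 29 J/K.
The insulated surroundings exchange no heat, so ΔS_surr = 0 and ΔS_universe = ΔS_gas.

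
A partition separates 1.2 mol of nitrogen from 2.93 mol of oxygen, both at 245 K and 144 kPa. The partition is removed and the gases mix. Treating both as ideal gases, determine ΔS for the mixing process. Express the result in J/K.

ΔS_mix = 20.7 J/K

Mole fractions: x_A = 1.2/4.13 = 0.291, x_B = 0.709.
ΔS_mix = −R(n_A ln x_A + n_B ln x_B) = −8.314 × (1.2 ln 0.291 + 2.93 ln 0.709) = 20.7 J/K.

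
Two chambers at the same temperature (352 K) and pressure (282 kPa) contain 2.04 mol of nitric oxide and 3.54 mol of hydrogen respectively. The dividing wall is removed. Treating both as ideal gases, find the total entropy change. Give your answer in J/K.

Mole fractions: x_A = 2.04/5.58 = 0.366, x_B = 0.634.
ΔS_mix = −R(n_A ln x_A + n_B ln x_B) = −8.314 × (2.04 ln 0.366 + 3.54 ln 0.634) = 30.5 J/K.

ΔS_mix = 30.5 J/K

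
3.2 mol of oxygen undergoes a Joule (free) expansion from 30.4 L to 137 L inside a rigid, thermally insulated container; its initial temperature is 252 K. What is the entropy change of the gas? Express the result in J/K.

For an ideal gas in free expansion Q = 0 and W = 0, so T is unchanged.
Entropy is a state function; using a reversible isothermal path, ΔS_gas = nR ln(V₂/V₁) = 3.2 × 8.314 × ln(137/30.4) = 40.1 J/K.

ΔS_gas = 40.1 J/K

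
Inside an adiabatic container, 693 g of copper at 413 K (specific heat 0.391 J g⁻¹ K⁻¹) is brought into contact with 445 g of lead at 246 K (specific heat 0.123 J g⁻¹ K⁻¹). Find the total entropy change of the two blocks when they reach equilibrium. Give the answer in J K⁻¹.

Energy balance: T_f = (m₁c₁T₁ + m₂c₂T₂)/(m₁c₁ + m₂c₂) = 384.93 K.
ΔS₁ = m₁c₁ ln(T_f/T₁) = 270.963 × ln(384.93/413) = -19.07 J/K.
ΔS₂ = m₂c₂ ln(T_f/T₂) = 54.735 × ln(384.93/246) = 24.51 J/K.
ΔS_total = -19.07 + 24.51 = 5.44 J/K.

ΔS_total = 5.44 J/K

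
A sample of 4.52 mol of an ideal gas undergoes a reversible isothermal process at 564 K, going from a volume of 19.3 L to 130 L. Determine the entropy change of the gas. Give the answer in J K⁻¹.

For an isothermal ideal gas ΔS_gas = nR ln(V₂/V₁) = 4.52 × 8.314 × ln(130/19.3) = 71.7 J/K.

ΔS_gas = 71.7 J/K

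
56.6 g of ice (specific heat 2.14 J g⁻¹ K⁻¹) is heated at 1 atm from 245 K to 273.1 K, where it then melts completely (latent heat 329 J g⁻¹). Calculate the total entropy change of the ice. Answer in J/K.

ΔS = 81.3 J/K

Warming step: ΔS₁ = m c ln(T_tr/T_i) = 56.6 × 2.14 × ln(273.1/245) = 13.15 J/K.
Phase change: ΔS₂ = +mL/T_tr = 56.6 × 329 / 273.1 = 68.19 J/K.
ΔS_total = (13.15) + (68.19) = 81.3 J/K.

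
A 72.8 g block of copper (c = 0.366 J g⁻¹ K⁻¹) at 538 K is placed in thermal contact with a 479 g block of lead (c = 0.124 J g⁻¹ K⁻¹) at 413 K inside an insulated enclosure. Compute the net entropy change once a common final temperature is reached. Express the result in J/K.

ΔS_total = 0.663 J/K

Energy balance: T_f = (m₁c₁T₁ + m₂c₂T₂)/(m₁c₁ + m₂c₂) = 451.71 K.
ΔS₁ = m₁c₁ ln(T_f/T₁) = 26.6448 × ln(451.71/538) = -4.658 J/K.
ΔS₂ = m₂c₂ ln(T_f/T₂) = 59.396 × ln(451.71/413) = 5.321 J/K.
ΔS_total = -4.658 + 5.321 = 0.663 J/K.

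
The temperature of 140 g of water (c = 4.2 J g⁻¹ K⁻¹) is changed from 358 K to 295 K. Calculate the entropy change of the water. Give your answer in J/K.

ΔS = -114 J/K

ΔS = ∫dQ_rev/T = m c ln(T₂/T₁) = 140 × 4.2 × ln(295/358) = -114 J/K.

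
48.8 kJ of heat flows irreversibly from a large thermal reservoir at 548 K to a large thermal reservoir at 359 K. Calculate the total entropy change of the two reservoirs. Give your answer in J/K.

ΔS_hot = −Q/T_H = −48800/548 = -89.05 J/K and ΔS_cold = +Q/T_C = 48800/359 = 135.9 J/K.
ΔS_total = -89.05 + 135.9 = 46.9 J/K, positive as the second law requires.

ΔS_total = 46.9 J/K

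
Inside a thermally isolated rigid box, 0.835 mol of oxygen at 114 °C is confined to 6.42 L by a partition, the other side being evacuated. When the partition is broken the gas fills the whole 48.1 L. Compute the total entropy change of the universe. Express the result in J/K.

For an ideal gas in free expansion Q = 0 and W = 0, so T is unchanged.
Entropy is a state function; using a reversible isothermal path, ΔS_gas = nR ln(V₂/V₁) = 0.835 × 8.314 × ln(48.1/6.42) = 14 J/K.
The insulated surroundings exchange no heat, so ΔS_surr = 0 and ΔS_universe = ΔS_gas.

ΔS_universe = 14 J/K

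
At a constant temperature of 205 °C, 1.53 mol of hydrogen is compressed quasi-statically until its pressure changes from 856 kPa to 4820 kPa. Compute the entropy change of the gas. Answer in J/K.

For an isothermal ideal gas ΔS_gas = nR ln(P₁/P₂) = 1.53 × 8.314 × ln(856/4820) = -22 J/K.

ΔS_gas = -22 J/K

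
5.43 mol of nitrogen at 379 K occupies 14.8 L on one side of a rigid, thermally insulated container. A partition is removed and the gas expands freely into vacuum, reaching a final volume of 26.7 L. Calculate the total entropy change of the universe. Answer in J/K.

No heat is exchanged and no work is done, so the ideal-gas temperature stays constant.
Entropy is a state function; using a reversible isothermal path, ΔS_gas = nR ln(V₂/V₁) = 5.43 × 8.314 × ln(26.7/14.8) = 26.6 J/K.
The insulated surroundings exchange no heat, so ΔS_surr = 0 and ΔS_universe = ΔS_gas.

ΔS_universe = 26.6 J/K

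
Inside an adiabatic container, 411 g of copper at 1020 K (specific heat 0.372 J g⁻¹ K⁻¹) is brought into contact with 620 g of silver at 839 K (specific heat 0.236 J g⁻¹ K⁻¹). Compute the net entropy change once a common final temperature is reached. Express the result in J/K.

ΔS_total = 1.42 J/K

Energy balance: T_f = (m₁c₁T₁ + m₂c₂T₂)/(m₁c₁ + m₂c₂) = 931.49 K.
ΔS₁ = m₁c₁ ln(T_f/T₁) = 152.892 × ln(931.49/1020) = -13.88 J/K.
ΔS₂ = m₂c₂ ln(T_f/T₂) = 146.32 × ln(931.49/839) = 15.3 J/K.
ΔS_total = -13.88 + 15.3 = 1.42 J/K.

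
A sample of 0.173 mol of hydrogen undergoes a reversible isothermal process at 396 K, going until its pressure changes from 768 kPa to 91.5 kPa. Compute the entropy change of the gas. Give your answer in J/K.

For an isothermal ideal gas ΔS_gas = nR ln(P₁/P₂) = 0.173 × 8.314 × ln(768/91.5) = 3.06 J/K.

ΔS_gas = 3.06 J/K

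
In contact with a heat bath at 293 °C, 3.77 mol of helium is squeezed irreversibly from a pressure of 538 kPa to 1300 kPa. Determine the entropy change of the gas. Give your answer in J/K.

ΔS_gas = -27.7 J/K

Entropy is a state function, so ΔS_gas depends only on the end states.
For an isothermal ideal gas ΔS_gas = nR ln(P₁/P₂) = 3.77 × 8.314 × ln(538/1300) = -27.7 J/K.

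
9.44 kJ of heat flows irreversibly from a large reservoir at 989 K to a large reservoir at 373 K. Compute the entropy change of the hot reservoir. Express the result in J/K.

The hot reservoir loses heat Q, so ΔS_hot = −Q/T_H = −9440/989 = -9.54 J/K.

ΔS_hot = -9.54 J/K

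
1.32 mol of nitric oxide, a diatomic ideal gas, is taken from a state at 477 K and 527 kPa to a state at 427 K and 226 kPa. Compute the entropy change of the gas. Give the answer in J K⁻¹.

ΔS = nC_p ln(T₂/T₁) − nR ln(P₂/P₁), with C_p = 7R/2 = 29.1 J mol⁻¹ K⁻¹ for a diatomic ideal gas.
ΔS = 1.32 × [29.1 × ln(427/477) − 8.314 × ln(226/527)] = 5.04 J/K.

ΔS = 5.04 J/K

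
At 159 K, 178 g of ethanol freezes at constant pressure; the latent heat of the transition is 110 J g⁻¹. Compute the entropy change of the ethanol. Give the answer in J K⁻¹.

ΔS = -123 J/K

Heat released by the substance: Q = −mL = −178 × 110 = −19580 J.
At constant T, ΔS = Q_rev/T = −19580 / 159 = -123 J/K.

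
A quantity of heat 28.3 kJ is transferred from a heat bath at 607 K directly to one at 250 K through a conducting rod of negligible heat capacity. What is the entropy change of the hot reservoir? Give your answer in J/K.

The hot reservoir loses heat Q, so ΔS_hot = −Q/T_H = −28300/607 = -46.6 J/K.

ΔS_hot = -46.6 J/K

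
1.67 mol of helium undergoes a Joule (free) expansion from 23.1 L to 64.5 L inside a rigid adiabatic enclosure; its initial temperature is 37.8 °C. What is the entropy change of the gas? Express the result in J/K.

ΔS_gas = 14.3 J/K

No heat is exchanged and no work is done, so the ideal-gas temperature stays constant.
Entropy is a state function; using a reversible isothermal path, ΔS_gas = nR ln(V₂/V₁) = 1.67 × 8.314 × ln(64.5/23.1) = 14.3 J/K.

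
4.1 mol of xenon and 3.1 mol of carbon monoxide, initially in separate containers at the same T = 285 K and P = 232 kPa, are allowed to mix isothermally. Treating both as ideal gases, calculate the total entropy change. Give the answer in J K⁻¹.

ΔS_mix = 40.9 J/K

Mole fractions: x_A = 4.1/7.2 = 0.569, x_B = 0.431.
ΔS_mix = −R(n_A ln x_A + n_B ln x_B) = −8.314 × (4.1 ln 0.569 + 3.1 ln 0.431) = 40.9 J/K.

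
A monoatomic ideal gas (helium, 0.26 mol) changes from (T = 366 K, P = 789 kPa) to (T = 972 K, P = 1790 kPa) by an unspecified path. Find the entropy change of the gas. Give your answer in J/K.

ΔS = nC_p ln(T₂/T₁) − nR ln(P₂/P₁), with C_p = 5R/2 = 20.79 J mol⁻¹ K⁻¹ for a monoatomic ideal gas.
ΔS = 0.26 × [20.79 × ln(972/366) − 8.314 × ln(1790/789)] = 3.51 J/K.

ΔS = 3.51 J/K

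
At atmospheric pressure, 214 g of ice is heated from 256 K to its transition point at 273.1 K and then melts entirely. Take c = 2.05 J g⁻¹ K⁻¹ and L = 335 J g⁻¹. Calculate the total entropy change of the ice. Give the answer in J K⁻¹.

Warming step: ΔS₁ = m c ln(T_tr/T_i) = 214 × 2.05 × ln(273.1/256) = 28.37 J/K.
Phase change: ΔS₂ = +mL/T_tr = 214 × 335 / 273.1 = 262.5 J/K.
ΔS_total = (28.37) + (262.5) = 291 J/K.

ΔS = 291 J/K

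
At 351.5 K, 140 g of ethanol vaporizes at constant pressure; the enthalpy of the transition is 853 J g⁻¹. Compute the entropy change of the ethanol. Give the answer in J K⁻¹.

Heat absorbed by the substance: Q = mL = 140 × 853 = 119420 J.
At constant T, ΔS = Q_rev/T = 119420 / 351.5 = 340 J/K.

ΔS = 340 J/K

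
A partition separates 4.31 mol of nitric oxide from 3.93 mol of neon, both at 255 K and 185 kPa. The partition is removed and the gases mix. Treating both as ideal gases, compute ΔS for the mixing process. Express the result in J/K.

ΔS_mix = 47.4 J/K

Mole fractions: x_A = 4.31/8.24 = 0.523, x_B = 0.477.
ΔS_mix = −R(n_A ln x_A + n_B ln x_B) = −8.314 × (4.31 ln 0.523 + 3.93 ln 0.477) = 47.4 J/K.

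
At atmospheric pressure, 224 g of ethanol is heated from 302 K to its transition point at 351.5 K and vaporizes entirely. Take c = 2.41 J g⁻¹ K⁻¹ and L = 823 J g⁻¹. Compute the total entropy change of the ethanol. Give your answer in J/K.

ΔS = 606 J/K

Warming step: ΔS₁ = m c ln(T_tr/T_i) = 224 × 2.41 × ln(351.5/302) = 81.94 J/K.
Phase change: ΔS₂ = +mL/T_tr = 224 × 823 / 351.5 = 524.5 J/K.
ΔS_total = (81.94) + (524.5) = 606 J/K.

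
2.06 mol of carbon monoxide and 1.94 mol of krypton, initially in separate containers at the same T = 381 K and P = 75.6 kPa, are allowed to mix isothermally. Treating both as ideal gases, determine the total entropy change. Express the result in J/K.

ΔS_mix = 23 J/K

Mole fractions: x_A = 2.06/4 = 0.515, x_B = 0.485.
ΔS_mix = −R(n_A ln x_A + n_B ln x_B) = −8.314 × (2.06 ln 0.515 + 1.94 ln 0.485) = 23 J/K.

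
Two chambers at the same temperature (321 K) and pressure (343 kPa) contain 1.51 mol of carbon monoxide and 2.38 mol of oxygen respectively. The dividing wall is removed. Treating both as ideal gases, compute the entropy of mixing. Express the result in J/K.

ΔS_mix = 21.6 J/K

Mole fractions: x_A = 1.51/3.89 = 0.388, x_B = 0.612.
ΔS_mix = −R(n_A ln x_A + n_B ln x_B) = −8.314 × (1.51 ln 0.388 + 2.38 ln 0.612) = 21.6 J/K.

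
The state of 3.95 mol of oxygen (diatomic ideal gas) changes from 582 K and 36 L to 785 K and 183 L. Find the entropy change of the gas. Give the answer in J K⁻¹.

Entropy is a state function: ΔS = nC_V ln(T₂/T₁) + nR ln(V₂/V₁), with C_V = 5R/2 = 20.79 J mol⁻¹ K⁻¹ for a diatomic ideal gas.
ΔS = 3.95 × [20.79 × ln(785/582) + 8.314 × ln(183/36)] = 78 J/K.

ΔS = 78 J/K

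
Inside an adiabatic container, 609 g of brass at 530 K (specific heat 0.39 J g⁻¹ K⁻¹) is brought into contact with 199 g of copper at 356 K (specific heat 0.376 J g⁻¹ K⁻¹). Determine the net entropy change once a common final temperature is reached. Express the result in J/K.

ΔS_total = 4.19 J/K

Energy balance: T_f = (m₁c₁T₁ + m₂c₂T₂)/(m₁c₁ + m₂c₂) = 488.32 K.
ΔS₁ = m₁c₁ ln(T_f/T₁) = 237.51 × ln(488.32/530) = -19.46 J/K.
ΔS₂ = m₂c₂ ln(T_f/T₂) = 74.824 × ln(488.32/356) = 23.65 J/K.
ΔS_total = -19.46 + 23.65 = 4.19 J/K.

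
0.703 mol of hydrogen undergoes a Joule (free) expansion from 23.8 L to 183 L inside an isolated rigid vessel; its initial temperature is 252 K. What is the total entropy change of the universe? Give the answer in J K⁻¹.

ΔS_universe = 11.9 J/K

For an ideal gas in free expansion Q = 0 and W = 0, so T is unchanged.
Entropy is a state function; using a reversible isothermal path, ΔS_gas = nR ln(V₂/V₁) = 0.703 × 8.314 × ln(183/23.8) = 11.9 J/K.
The insulated surroundings exchange no heat, so ΔS_surr = 0 and ΔS_universe = ΔS_gas.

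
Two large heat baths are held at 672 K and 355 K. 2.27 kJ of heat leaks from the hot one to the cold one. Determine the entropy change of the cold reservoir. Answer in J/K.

The cold reservoir gains heat Q, so ΔS_cold = +Q/T_C = 2270/355 = 6.39 J/K.

ΔS_cold = 6.39 J/K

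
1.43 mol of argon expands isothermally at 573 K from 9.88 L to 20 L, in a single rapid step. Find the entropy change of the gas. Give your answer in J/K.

ΔS_gas = 8.38 J/K

Entropy is a state function, so ΔS_gas depends only on the end states.
For an isothermal ideal gas ΔS_gas = nR ln(V₂/V₁) = 1.43 × 8.314 × ln(20/9.88) = 8.38 J/K.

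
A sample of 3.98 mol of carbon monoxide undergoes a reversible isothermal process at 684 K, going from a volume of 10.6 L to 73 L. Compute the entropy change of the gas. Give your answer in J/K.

For an isothermal ideal gas ΔS_gas = nR ln(V₂/V₁) = 3.98 × 8.314 × ln(73/10.6) = 63.9 J/K.

ΔS_gas = 63.9 J/K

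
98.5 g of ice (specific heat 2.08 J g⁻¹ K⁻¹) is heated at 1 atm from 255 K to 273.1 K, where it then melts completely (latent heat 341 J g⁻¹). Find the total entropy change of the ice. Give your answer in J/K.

Warming step: ΔS₁ = m c ln(T_tr/T_i) = 98.5 × 2.08 × ln(273.1/255) = 14.05 J/K.
Phase change: ΔS₂ = +mL/T_tr = 98.5 × 341 / 273.1 = 123 J/K.
ΔS_total = (14.05) + (123) = 137 J/K.

ΔS = 137 J/K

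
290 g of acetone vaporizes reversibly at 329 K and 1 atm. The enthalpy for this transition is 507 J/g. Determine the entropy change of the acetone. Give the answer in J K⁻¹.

ΔS = 447 J/K

Heat absorbed by the substance: Q = mL = 290 × 507 = 147030 J.
At constant T, ΔS = Q_rev/T = 147030 / 329 = 447 J/K.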